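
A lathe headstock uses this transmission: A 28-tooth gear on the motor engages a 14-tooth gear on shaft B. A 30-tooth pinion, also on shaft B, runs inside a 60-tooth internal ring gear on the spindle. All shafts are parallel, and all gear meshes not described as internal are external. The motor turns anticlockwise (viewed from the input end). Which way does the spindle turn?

the motor → shaft B: external mesh, 1 reversal → CW.
shaft B → the spindle: internal mesh, same direction → CW.
1 reversal in total — an odd number — so the spindle turns opposite to the motor.

clockwise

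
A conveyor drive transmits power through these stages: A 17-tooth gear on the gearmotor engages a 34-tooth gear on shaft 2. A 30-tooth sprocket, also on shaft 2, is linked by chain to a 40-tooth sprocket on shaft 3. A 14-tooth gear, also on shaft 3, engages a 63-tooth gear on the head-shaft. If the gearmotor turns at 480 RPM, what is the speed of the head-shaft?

40 RPM

gear mesh 34/17 = 2 → 480/2 = 240 RPM
chain 40/30 = 1.3333 → 240/1.3333 = 180 RPM
gear mesh 63/14 = 4.5 → 180/4.5 = 40 RPM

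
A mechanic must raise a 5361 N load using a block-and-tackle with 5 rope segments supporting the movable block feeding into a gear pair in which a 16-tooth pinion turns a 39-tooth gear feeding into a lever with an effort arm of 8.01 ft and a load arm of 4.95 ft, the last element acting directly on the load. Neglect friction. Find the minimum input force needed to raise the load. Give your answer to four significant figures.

Block-and-tackle MA = number of supporting rope parts = 5.
Gear pair MA = 39/16 = 2.4375.
Lever MA = effort arm / load arm = 8.01/4.95 = 1.6182.
Combined ideal MA = 5 × 2.4375 × 1.6182 = 19.722.
Effort = load / MA = 5361 / 19.722 = 271.83 N.

271.8 N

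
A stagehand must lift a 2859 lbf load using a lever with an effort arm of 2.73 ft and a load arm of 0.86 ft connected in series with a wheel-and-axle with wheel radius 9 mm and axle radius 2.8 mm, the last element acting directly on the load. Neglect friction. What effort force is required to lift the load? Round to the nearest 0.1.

280.2 lbf

Lever MA = effort arm / load arm = 2.73/0.86 = 3.1744.
Wheel-and-axle MA = R/r = 9/2.8 = 3.2143.
Combined ideal MA = 3.1744 × 3.2143 = 10.203.
Effort = load / MA = 2859 / 10.203 = 280.2 lbf.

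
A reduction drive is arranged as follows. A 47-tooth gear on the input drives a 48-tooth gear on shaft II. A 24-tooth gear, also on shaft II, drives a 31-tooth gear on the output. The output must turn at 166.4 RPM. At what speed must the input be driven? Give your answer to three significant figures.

Overall ratio R = 1.0213 × 1.2917 = 1.3191.
Required input speed = output speed × R = 166.4 × 1.3191 = 219.51 RPM.

220 RPM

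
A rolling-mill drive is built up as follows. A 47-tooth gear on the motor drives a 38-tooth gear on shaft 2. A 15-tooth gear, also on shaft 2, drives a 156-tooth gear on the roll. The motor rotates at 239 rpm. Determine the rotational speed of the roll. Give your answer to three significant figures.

gear mesh 38/47 = 0.80851 → 239/0.80851 = 295.61 rpm
gear mesh 156/15 = 10.4 → 295.61/10.4 = 28.424 rpm

28.4 rpm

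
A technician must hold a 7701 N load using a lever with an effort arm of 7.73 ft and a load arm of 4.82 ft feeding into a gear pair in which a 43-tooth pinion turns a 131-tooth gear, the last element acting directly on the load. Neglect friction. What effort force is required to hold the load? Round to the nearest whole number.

Lever MA = effort arm / load arm = 7.73/4.82 = 1.6037.
Gear pair MA = 131/43 = 3.0465.
Combined ideal MA = 1.6037 × 3.0465 = 4.8858.
Effort = load / MA = 7701 / 4.8858 = 1576.2 N.

1576 N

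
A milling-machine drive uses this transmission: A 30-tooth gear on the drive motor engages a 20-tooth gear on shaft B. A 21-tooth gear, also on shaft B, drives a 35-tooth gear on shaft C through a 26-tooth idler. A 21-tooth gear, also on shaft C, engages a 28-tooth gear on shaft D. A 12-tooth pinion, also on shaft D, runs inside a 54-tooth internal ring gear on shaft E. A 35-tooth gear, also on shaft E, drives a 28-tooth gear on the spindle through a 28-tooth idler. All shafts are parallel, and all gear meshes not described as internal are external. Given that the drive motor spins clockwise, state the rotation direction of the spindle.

the drive motor → shaft B: external mesh, 1 reversal → CCW.
shaft B → shaft C: driver → idler → driven is 2 external meshes, 2 reversals → CCW.
shaft C → shaft D: external mesh, 1 reversal → CW.
shaft D → shaft E: internal mesh, same direction → CW.
shaft E → the spindle: driver → idler → driven is 2 external meshes, 2 reversals → CW.
6 reversals in total — an even number — so the spindle turns the same way as the drive motor.

clockwise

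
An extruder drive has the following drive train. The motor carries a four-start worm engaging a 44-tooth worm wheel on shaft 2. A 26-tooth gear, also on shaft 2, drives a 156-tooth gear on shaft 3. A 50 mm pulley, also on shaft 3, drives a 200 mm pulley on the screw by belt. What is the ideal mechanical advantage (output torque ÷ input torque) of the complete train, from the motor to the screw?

264

Each stage contributes driven/driver: worm 44/4 = 11, gear mesh 156/26 = 6, belt 200/50 = 4.
Overall: 11 × 6 × 4 = 264.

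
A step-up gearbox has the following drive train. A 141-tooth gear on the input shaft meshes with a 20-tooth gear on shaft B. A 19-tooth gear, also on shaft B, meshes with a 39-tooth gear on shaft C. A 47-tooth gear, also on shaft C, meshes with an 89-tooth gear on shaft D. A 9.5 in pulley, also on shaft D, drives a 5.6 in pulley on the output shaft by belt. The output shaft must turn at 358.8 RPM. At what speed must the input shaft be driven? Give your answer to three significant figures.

117 RPM

Overall ratio R = 0.14184 × 2.0526 × 1.8936 × 0.58947 = 0.325.
Required input speed = output speed × R = 358.8 × 0.325 = 116.61 RPM.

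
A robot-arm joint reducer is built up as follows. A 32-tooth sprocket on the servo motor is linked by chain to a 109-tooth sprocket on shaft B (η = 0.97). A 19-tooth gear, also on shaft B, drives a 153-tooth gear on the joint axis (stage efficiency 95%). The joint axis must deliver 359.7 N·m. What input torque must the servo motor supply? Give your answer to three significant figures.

Overall ratio R = 3.4062 × 8.0526 = 27.429; overall efficiency η = 0.97 × 0.95 = 0.9215.
Input torque = output torque / (R × η) = 359.7 / (27.429 × 0.9215) = 14.231 N·m.

14.2 N·m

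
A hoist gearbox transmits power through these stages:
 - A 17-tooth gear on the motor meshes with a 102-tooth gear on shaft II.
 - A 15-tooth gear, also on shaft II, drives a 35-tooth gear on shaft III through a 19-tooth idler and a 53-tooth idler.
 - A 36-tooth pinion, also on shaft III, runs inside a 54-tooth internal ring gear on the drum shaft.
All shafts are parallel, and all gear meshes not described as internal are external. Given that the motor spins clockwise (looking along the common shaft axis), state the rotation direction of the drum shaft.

the motor → shaft II: external mesh, 1 reversal → CCW.
shaft II → shaft III: driver → idler → idler → driven is 3 external meshes, 3 reversals → CW.
shaft III → the drum shaft: internal mesh, same direction → CW.
4 reversals in total — an even number — so the drum shaft turns the same way as the motor.

clockwise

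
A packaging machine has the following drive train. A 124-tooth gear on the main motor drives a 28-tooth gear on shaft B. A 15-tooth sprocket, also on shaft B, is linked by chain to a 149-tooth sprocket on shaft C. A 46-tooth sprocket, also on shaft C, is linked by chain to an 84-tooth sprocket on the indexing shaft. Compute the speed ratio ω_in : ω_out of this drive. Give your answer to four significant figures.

Each stage contributes driven/driver: gear mesh 28/124 = 0.22581, chain 149/15 = 9.9333, chain 84/46 = 1.8261.
Overall: 0.22581 × 9.9333 × 1.8261 = 4.0959.

4.096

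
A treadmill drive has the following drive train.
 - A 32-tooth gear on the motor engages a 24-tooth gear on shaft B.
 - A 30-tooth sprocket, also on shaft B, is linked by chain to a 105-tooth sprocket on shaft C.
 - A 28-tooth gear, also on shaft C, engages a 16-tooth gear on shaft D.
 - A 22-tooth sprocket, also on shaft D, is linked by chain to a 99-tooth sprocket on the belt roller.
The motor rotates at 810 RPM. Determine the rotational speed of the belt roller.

120 RPM

Gear mesh: ratio = 24/32 = 0.75, so shaft B turns at 810 / 0.75 = 1080 RPM.
Chain: ratio = 105/30 = 3.5, so shaft C turns at 1080 / 3.5 = 308.57 RPM.
Gear mesh: ratio = 16/28 = 0.57143, so shaft D turns at 308.57 / 0.57143 = 540 RPM.
Chain: ratio = 99/22 = 4.5, so the belt roller turns at 540 / 4.5 = 120 RPM.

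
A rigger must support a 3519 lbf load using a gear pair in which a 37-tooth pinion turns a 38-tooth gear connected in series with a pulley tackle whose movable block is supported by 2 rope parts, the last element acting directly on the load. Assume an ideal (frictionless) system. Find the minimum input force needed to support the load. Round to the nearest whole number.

1713 lbf

Gear pair MA = 38/37 = 1.027.
Block-and-tackle MA = number of supporting rope parts = 2.
Combined ideal MA = 1.027 × 2 = 2.0541.
Effort = load / MA = 3519 / 2.0541 = 1713.2 lbf.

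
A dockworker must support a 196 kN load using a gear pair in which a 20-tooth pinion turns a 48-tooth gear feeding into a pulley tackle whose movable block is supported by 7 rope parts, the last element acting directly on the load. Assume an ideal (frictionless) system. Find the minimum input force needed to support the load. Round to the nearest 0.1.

11.7 kN

Gear pair MA = 48/20 = 2.4.
Block-and-tackle MA = number of supporting rope parts = 7.
Combined ideal MA = 2.4 × 7 = 16.8.
Effort = load / MA = 196 / 16.8 = 11.667 kN.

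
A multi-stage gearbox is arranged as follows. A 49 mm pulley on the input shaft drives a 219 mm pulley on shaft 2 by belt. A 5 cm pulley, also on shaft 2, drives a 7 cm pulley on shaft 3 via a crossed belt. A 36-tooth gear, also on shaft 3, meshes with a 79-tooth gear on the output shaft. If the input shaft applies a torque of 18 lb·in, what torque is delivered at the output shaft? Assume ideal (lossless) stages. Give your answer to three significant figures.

Belt: ratio = 219/49 = 4.4694; torque at shaft 2 = 18 × 4.4694 = 80.449 lb·in.
Belt: ratio = 7/5 = 1.4; torque at shaft 3 = 80.449 × 1.4 = 112.63 lb·in.
Gear mesh: ratio = 79/36 = 2.1944; torque at the output shaft = 112.63 × 2.1944 = 247.16 lb·in.

247 lb·in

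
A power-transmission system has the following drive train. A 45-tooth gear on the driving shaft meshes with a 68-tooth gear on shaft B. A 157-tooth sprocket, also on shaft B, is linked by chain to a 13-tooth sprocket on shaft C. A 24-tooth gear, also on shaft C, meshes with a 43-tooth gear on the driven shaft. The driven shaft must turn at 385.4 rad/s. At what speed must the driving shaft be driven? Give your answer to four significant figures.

Overall ratio R = 1.5111 × 0.082803 × 1.7917 = 0.22418.
Required input speed = output speed × R = 385.4 × 0.22418 = 86.399 rad/s.

86.40 rad/s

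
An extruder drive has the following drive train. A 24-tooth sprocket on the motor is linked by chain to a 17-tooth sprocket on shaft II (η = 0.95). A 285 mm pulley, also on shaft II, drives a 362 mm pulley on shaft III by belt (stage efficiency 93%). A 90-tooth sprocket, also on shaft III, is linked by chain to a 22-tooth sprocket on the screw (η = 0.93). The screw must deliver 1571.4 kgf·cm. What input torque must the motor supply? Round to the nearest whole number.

8696 kgf·cm

Overall ratio R = 0.70833 × 1.2702 × 0.24444 = 0.21993; overall efficiency η = 0.95 × 0.93 × 0.93 = 0.8217.
Input torque = output torque / (R × η) = 1571.4 / (0.21993 × 0.8217) = 8695.9 kgf·cm.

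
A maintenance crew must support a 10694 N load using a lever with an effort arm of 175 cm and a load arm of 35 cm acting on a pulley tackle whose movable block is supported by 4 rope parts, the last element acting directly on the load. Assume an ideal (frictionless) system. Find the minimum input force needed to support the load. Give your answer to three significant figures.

Lever MA = effort arm / load arm = 175/35 = 5.
Block-and-tackle MA = number of supporting rope parts = 4.
Combined ideal MA = 5 × 4 = 20.
Effort = load / MA = 10694 / 20 = 534.7 N.

535 N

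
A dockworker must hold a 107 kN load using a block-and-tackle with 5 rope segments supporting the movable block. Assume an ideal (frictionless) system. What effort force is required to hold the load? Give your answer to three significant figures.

21.4 kN

Block-and-tackle MA = number of supporting rope parts = 5.
Effort = load / MA = 107 / 5 = 21.4 kN.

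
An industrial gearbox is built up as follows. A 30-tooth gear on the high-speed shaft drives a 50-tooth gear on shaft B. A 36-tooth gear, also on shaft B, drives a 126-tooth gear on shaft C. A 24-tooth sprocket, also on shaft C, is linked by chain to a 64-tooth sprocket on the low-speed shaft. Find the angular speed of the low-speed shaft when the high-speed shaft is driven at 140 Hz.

9 Hz

Gear mesh: ratio = 50/30 = 1.6667, so shaft B turns at 140 / 1.6667 = 84 Hz.
Gear mesh: ratio = 126/36 = 3.5, so shaft C turns at 84 / 3.5 = 24 Hz.
Chain: ratio = 64/24 = 2.6667, so the low-speed shaft turns at 24 / 2.6667 = 9 Hz.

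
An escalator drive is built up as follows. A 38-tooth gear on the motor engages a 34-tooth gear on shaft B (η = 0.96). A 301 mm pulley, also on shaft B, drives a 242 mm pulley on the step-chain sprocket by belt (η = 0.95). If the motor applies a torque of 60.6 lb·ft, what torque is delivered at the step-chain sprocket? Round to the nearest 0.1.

39.8 lb·ft

After the gear mesh (34/38): 60.6 × 0.89474 × 0.96 = 52.052 lb·ft
After the belt (242/301): 52.052 × 0.80399 × 0.95 = 39.757 lb·ft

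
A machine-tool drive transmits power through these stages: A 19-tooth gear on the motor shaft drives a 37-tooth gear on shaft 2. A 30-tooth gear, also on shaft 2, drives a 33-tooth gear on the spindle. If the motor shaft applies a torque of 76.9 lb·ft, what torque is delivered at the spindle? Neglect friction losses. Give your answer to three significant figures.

165 lb·ft

gear mesh 37/19 = 1.9474 → τ = 76.9·1.9474 = 149.75 lb·ft
gear mesh 33/30 = 1.1 → τ = 149.75·1.1 = 164.73 lb·ft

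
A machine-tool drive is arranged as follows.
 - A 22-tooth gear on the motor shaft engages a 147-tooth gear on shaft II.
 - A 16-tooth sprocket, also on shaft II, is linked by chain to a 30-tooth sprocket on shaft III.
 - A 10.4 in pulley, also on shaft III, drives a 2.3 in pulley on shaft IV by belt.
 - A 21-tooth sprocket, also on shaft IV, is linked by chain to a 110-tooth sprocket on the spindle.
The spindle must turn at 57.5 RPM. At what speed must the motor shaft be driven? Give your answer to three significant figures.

835 RPM

Overall ratio R = 6.6818 × 1.875 × 0.22115 × 5.2381 = 14.513.
Required input speed = output speed × R = 57.5 × 14.513 = 834.51 RPM.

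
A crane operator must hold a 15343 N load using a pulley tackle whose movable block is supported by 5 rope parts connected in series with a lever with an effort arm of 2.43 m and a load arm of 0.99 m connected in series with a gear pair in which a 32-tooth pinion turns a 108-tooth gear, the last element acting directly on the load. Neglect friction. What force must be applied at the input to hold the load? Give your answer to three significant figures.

370 N

Block-and-tackle MA = number of supporting rope parts = 5.
Lever MA = effort arm / load arm = 2.43/0.99 = 2.4545.
Gear pair MA = 108/32 = 3.375.
Combined ideal MA = 5 × 2.4545 × 3.375 = 41.42.
Effort = load / MA = 15343 / 41.42 = 370.42 N.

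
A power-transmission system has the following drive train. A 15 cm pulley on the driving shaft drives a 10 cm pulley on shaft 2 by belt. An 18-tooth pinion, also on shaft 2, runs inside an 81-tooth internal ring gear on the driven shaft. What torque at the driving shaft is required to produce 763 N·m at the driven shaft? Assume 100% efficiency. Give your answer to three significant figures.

Overall ratio R = 0.66667 × 4.5 = 3.
Input torque = output torque / R = 763 / 3 = 254.33 N·m.

254 N·m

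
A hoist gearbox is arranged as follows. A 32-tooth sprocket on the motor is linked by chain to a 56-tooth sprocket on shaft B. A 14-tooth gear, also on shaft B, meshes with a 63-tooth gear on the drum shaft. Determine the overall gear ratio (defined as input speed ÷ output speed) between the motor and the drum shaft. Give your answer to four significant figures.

Each stage contributes driven/driver: chain 56/32 = 1.75, gear mesh 63/14 = 4.5.
Overall: 1.75 × 4.5 = 7.875.

7.875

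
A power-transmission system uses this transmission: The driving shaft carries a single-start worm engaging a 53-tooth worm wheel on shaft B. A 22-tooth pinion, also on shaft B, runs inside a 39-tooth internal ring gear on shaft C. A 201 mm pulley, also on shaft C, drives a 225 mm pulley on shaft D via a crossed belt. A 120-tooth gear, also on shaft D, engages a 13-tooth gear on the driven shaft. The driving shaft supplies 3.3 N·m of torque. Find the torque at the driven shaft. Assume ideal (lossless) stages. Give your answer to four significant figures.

After the worm (53/1): 3.3 × 53 = 174.9 N·m
After the internal gear (39/22): 174.9 × 1.7727 = 310.05 N·m
After the belt (225/201): 310.05 × 1.1194 = 347.07 N·m
After the gear mesh (13/120): 347.07 × 0.10833 = 37.599 N·m

37.60 N·m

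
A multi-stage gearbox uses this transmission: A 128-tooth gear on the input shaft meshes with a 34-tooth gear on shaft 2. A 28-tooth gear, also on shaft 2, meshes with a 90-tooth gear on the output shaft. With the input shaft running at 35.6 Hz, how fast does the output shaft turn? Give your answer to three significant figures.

41.7 Hz

Gear mesh: ratio = 34/128 = 0.26562, so shaft 2 turns at 35.6 / 0.26562 = 134.02 Hz.
Gear mesh: ratio = 90/28 = 3.2143, so the output shaft turns at 134.02 / 3.2143 = 41.696 Hz.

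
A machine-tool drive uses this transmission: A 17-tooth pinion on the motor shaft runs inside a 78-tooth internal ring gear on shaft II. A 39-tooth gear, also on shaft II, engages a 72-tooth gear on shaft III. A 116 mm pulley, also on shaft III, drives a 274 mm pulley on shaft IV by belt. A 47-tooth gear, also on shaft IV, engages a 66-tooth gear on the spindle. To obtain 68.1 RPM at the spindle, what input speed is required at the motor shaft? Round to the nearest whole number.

1913 RPM

Overall ratio R = 4.5882 × 1.8462 × 2.3621 × 1.4043 = 28.096.
Required input speed = output speed × R = 68.1 × 28.096 = 1913.4 RPM.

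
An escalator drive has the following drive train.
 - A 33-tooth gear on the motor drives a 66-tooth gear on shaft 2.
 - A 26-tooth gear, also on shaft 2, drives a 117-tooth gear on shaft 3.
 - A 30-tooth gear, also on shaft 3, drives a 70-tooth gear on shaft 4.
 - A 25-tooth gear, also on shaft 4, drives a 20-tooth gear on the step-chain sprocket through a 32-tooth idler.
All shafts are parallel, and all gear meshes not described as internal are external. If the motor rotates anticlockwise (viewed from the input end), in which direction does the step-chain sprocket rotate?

the motor → shaft 2: external mesh, 1 reversal → CW.
shaft 2 → shaft 3: external mesh, 1 reversal → CCW.
shaft 3 → shaft 4: external mesh, 1 reversal → CW.
shaft 4 → the step-chain sprocket: driver → idler → driven is 2 external meshes, 2 reversals → CW.
5 reversals in total — an odd number — so the step-chain sprocket turns opposite to the motor.

clockwise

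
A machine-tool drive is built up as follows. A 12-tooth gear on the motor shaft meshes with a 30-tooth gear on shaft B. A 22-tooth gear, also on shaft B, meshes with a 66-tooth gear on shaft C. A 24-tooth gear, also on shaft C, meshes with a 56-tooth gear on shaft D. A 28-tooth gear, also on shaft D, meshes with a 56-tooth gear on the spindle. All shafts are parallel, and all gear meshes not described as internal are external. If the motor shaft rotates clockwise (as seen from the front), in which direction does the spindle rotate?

the motor shaft → shaft B: external mesh, 1 reversal → CCW.
shaft B → shaft C: external mesh, 1 reversal → CW.
shaft C → shaft D: external mesh, 1 reversal → CCW.
shaft D → the spindle: external mesh, 1 reversal → CW.
4 reversals in total — an even number — so the spindle turns the same way as the motor shaft.

clockwise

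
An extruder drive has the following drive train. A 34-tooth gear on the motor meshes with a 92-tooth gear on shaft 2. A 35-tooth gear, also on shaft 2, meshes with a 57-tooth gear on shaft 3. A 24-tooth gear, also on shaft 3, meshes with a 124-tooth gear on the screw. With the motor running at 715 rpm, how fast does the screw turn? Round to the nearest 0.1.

Gear mesh: ratio = 92/34 = 2.7059, so shaft 2 turns at 715 / 2.7059 = 264.24 rpm.
Gear mesh: ratio = 57/35 = 1.6286, so shaft 3 turns at 264.24 / 1.6286 = 162.25 rpm.
Gear mesh: ratio = 124/24 = 5.1667, so the screw turns at 162.25 / 5.1667 = 31.404 rpm.

31.4 rpm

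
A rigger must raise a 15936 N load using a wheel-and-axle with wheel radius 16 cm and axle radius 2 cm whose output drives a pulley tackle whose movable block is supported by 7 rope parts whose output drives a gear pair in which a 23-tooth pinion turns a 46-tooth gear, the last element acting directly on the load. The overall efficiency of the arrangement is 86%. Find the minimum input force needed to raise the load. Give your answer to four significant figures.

165.4 N

Wheel-and-axle MA = R/r = 16/2 = 8.
Block-and-tackle MA = number of supporting rope parts = 7.
Gear pair MA = 46/23 = 2.
Combined ideal MA = 8 × 7 × 2 = 112.
Actual MA = 112 × 0.86 = 96.32.
Effort = load / actual MA = 15936 / 96.32 = 165.45 N.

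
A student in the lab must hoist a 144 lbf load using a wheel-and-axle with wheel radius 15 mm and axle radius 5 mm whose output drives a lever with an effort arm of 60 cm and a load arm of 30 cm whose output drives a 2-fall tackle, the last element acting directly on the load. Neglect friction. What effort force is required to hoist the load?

12 lbf

Wheel-and-axle MA = R/r = 15/5 = 3.
Lever MA = effort arm / load arm = 60/30 = 2.
Block-and-tackle MA = number of supporting rope parts = 2.
Combined ideal MA = 3 × 2 × 2 = 12.
Effort = load / MA = 144 / 12 = 12 lbf.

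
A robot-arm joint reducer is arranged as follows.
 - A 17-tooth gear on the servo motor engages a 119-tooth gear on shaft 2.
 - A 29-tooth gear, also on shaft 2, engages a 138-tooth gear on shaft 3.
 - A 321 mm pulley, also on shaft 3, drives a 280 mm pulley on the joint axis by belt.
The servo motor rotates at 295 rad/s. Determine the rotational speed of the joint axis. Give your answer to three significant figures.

the servo motor → shaft 2 (gear mesh, 119/17): 295 ÷ 7 = 42.143 rad/s
shaft 2 → shaft 3 (gear mesh, 138/29): 42.143 ÷ 4.7586 = 8.8561 rad/s
shaft 3 → the joint axis (belt, 280/321): 8.8561 ÷ 0.87227 = 10.153 rad/s

10.2 rad/s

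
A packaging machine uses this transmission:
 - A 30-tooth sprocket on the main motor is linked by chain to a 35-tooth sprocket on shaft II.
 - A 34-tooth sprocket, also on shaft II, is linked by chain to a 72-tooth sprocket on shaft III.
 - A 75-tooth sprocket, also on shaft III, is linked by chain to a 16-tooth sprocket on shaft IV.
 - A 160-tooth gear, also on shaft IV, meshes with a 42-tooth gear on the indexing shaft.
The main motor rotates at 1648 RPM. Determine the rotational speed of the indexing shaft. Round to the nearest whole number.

chain 35/30 = 1.1667 → 1648/1.1667 = 1412.6 RPM
chain 72/34 = 2.1176 → 1412.6/2.1176 = 667.05 RPM
chain 16/75 = 0.21333 → 667.05/0.21333 = 3126.8 RPM
gear mesh 42/160 = 0.2625 → 3126.8/0.2625 = 11912 RPM

11912 RPM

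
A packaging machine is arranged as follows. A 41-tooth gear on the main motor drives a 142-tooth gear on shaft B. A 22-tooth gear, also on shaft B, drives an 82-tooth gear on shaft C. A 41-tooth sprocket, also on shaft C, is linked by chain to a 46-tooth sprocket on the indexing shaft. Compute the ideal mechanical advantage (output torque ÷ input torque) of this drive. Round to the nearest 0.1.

14.5

Each stage contributes driven/driver: gear mesh 142/41 = 3.4634, gear mesh 82/22 = 3.7273, chain 46/41 = 1.122.
Overall: 3.4634 × 3.7273 × 1.122 = 14.483.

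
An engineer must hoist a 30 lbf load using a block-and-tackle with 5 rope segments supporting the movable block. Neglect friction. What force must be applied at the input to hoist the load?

Block-and-tackle MA = number of supporting rope parts = 5.
Effort = load / MA = 30 / 5 = 6 lbf.

6 lbf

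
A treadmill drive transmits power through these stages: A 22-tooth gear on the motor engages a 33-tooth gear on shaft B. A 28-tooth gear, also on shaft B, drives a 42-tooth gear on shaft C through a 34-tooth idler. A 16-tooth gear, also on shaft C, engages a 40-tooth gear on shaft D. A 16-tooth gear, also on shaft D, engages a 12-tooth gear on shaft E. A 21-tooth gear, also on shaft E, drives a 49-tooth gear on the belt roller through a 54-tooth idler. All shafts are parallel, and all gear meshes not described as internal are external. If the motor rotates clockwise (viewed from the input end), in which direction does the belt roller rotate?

the motor → shaft B: external mesh, 1 reversal → CCW.
shaft B → shaft C: driver → idler → driven is 2 external meshes, 2 reversals → CCW.
shaft C → shaft D: external mesh, 1 reversal → CW.
shaft D → shaft E: external mesh, 1 reversal → CCW.
shaft E → the belt roller: driver → idler → driven is 2 external meshes, 2 reversals → CCW.
7 reversals in total — an odd number — so the belt roller turns opposite to the motor.

counterclockwise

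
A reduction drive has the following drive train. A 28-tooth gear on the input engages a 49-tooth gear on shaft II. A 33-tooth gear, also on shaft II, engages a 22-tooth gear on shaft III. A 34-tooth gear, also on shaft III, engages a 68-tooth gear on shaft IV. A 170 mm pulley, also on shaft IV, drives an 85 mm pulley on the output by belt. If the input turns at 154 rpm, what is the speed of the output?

132 rpm

Gear mesh: ratio = 49/28 = 1.75, so shaft II turns at 154 / 1.75 = 88 rpm.
Gear mesh: ratio = 22/33 = 0.66667, so shaft III turns at 88 / 0.66667 = 132 rpm.
Gear mesh: ratio = 68/34 = 2, so shaft IV turns at 132 / 2 = 66 rpm.
Belt: ratio = 85/170 = 0.5, so the output turns at 66 / 0.5 = 132 rpm.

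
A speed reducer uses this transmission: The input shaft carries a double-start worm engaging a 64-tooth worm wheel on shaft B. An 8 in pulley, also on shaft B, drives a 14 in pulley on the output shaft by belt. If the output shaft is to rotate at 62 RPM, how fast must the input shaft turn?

3472 RPM

Overall ratio R = 32 × 1.75 = 56.
Required input speed = output speed × R = 62 × 56 = 3472 RPM.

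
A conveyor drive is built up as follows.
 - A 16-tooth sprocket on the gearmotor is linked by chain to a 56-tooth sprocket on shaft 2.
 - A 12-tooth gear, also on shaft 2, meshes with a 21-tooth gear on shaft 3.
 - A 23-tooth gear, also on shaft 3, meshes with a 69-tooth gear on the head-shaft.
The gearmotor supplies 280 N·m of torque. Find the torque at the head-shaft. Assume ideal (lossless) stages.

5145 N·m

chain 56/16 = 3.5 → τ = 280·3.5 = 980 N·m
gear mesh 21/12 = 1.75 → τ = 980·1.75 = 1715 N·m
gear mesh 69/23 = 3 → τ = 1715·3 = 5145 N·m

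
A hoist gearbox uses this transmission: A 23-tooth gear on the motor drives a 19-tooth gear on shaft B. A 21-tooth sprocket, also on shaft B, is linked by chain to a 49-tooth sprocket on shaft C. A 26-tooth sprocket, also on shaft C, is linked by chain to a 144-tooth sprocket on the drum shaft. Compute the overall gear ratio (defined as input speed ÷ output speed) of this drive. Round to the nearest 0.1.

10.7

Each stage contributes driven/driver: gear mesh 19/23 = 0.82609, chain 49/21 = 2.3333, chain 144/26 = 5.5385.
Overall: 0.82609 × 2.3333 × 5.5385 = 10.676.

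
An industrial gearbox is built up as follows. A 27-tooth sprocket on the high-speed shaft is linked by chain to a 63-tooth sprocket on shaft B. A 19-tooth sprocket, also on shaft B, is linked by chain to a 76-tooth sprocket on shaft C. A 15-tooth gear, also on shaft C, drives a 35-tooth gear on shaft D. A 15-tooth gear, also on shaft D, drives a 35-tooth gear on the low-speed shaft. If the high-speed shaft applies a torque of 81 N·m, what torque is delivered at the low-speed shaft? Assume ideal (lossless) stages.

4116 N·m

After the chain (63/27): 81 × 2.3333 = 189 N·m
After the chain (76/19): 189 × 4 = 756 N·m
After the gear mesh (35/15): 756 × 2.3333 = 1764 N·m
After the gear mesh (35/15): 1764 × 2.3333 = 4116 N·m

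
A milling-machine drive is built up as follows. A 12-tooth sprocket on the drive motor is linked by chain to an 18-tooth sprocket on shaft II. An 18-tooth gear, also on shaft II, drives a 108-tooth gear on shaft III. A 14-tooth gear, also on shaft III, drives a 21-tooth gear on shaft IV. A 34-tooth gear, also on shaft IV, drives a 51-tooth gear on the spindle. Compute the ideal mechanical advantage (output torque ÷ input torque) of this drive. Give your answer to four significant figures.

Each stage contributes driven/driver: chain 18/12 = 1.5, gear mesh 108/18 = 6, gear mesh 21/14 = 1.5, gear mesh 51/34 = 1.5.
Overall: 1.5 × 6 × 1.5 × 1.5 = 20.25.

20.25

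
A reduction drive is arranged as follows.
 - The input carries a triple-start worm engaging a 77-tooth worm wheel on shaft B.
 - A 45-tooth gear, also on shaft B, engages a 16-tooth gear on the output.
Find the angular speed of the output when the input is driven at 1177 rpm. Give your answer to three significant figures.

129 rpm

the input → shaft B (worm, 77/3): 1177 ÷ 25.667 = 45.857 rpm
shaft B → the output (gear mesh, 16/45): 45.857 ÷ 0.35556 = 128.97 rpm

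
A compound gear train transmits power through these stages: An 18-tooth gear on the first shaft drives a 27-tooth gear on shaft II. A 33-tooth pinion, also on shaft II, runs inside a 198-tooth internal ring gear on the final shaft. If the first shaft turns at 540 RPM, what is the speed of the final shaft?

gear mesh 27/18 = 1.5 → 540/1.5 = 360 RPM
internal gear 198/33 = 6 → 360/6 = 60 RPM

60 RPM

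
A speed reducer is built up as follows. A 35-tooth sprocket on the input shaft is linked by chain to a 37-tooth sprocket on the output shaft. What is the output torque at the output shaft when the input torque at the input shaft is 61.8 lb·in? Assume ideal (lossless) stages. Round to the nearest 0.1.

65.3 lb·in

chain 37/35 = 1.0571 → τ = 61.8·1.0571 = 65.331 lb·in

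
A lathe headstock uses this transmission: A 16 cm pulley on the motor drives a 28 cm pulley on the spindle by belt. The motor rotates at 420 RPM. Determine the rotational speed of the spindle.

belt 28/16 = 1.75 → 420/1.75 = 240 RPM

240 RPM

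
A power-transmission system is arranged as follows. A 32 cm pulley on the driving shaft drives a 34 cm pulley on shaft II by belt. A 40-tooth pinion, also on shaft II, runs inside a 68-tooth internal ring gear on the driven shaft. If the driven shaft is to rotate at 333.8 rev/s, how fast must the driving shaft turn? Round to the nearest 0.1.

602.9 rev/s

Overall ratio R = 1.0625 × 1.7 = 1.8062.
Required input speed = output speed × R = 333.8 × 1.8062 = 602.93 rev/s.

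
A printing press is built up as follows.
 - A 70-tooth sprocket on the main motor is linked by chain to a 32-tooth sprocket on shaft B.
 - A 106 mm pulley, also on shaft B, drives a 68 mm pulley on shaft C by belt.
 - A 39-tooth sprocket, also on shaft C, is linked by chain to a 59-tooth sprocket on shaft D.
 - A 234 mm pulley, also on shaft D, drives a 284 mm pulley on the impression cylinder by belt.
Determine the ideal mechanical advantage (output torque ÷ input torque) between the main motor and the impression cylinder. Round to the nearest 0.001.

0.538

Each stage contributes driven/driver: chain 32/70 = 0.45714, belt 68/106 = 0.64151, chain 59/39 = 1.5128, belt 284/234 = 1.2137.
Overall: 0.45714 × 0.64151 × 1.5128 × 1.2137 = 0.53845.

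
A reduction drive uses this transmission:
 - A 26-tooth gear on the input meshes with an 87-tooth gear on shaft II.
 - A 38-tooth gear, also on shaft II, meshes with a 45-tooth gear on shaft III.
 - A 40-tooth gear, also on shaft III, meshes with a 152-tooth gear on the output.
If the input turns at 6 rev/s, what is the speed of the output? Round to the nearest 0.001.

0.398 rev/s

Gear mesh: ratio = 87/26 = 3.3462, so shaft II turns at 6 / 3.3462 = 1.7931 rev/s.
Gear mesh: ratio = 45/38 = 1.1842, so shaft III turns at 1.7931 / 1.1842 = 1.5142 rev/s.
Gear mesh: ratio = 152/40 = 3.8, so the output turns at 1.5142 / 3.8 = 0.39847 rev/s.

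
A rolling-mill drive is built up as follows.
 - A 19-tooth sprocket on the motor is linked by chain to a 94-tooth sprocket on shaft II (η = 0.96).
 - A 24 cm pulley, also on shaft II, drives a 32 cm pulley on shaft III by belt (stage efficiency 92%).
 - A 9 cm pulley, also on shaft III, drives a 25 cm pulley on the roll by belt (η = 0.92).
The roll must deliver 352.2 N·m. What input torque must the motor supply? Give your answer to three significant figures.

23.7 N·m

Overall ratio R = 4.9474 × 1.3333 × 2.7778 = 18.324; overall efficiency η = 0.96 × 0.92 × 0.92 = 0.8125.
Input torque = output torque / (R × η) = 352.2 / (18.324 × 0.8125) = 23.655 N·m.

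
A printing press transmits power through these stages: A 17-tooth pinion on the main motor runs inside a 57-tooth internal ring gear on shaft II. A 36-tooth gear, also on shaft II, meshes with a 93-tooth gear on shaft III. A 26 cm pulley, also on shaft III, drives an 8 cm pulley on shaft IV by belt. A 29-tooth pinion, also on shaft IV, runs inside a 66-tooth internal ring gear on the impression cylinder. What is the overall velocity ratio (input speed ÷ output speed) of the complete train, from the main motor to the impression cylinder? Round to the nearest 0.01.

Each stage contributes driven/driver: internal gear 57/17 = 3.3529, gear mesh 93/36 = 2.5833, belt 8/26 = 0.30769, internal gear 66/29 = 2.2759.
Overall: 3.3529 × 2.5833 × 0.30769 × 2.2759 = 6.0655.

6.07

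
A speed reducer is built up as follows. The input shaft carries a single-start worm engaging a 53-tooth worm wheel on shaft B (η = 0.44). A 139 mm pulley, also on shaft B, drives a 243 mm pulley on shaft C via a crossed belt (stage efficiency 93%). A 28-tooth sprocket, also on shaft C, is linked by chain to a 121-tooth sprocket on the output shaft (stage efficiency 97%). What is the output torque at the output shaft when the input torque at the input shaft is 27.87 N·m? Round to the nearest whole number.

Worm: ratio = 53/1 = 53; torque at shaft B = 27.87 × 53 × 0.44 = 649.93 N·m.
Belt: ratio = 243/139 = 1.7482; torque at shaft C = 649.93 × 1.7482 × 0.93 = 1056.7 N·m.
Chain: ratio = 121/28 = 4.3214; torque at the output shaft = 1056.7 × 4.3214 × 0.97 = 4429.3 N·m.

4429 N·m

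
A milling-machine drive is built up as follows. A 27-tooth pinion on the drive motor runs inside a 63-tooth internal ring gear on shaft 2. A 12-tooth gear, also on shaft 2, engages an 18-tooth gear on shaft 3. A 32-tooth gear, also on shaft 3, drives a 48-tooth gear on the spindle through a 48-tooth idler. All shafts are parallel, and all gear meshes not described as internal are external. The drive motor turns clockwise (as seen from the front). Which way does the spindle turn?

counterclockwise

the drive motor → shaft 2: internal mesh, same direction → CW.
shaft 2 → shaft 3: external mesh, 1 reversal → CCW.
shaft 3 → the spindle: driver → idler → driven is 2 external meshes, 2 reversals → CCW.
3 reversals in total — an odd number — so the spindle turns opposite to the drive motor.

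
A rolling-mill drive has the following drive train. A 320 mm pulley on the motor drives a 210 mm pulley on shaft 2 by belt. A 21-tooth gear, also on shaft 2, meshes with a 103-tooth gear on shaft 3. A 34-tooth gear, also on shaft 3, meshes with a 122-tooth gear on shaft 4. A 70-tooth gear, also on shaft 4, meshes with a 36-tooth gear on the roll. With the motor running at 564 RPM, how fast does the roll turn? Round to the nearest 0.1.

belt 210/320 = 0.65625 → 564/0.65625 = 859.43 RPM
gear mesh 103/21 = 4.9048 → 859.43/4.9048 = 175.22 RPM
gear mesh 122/34 = 3.5882 → 175.22/3.5882 = 48.833 RPM
gear mesh 36/70 = 0.51429 → 48.833/0.51429 = 94.953 RPM

95.0 RPM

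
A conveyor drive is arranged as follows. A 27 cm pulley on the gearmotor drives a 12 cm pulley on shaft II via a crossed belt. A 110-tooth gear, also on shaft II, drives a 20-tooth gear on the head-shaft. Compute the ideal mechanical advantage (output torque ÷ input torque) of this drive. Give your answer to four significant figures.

Each stage contributes driven/driver: belt 12/27 = 0.44444, gear mesh 20/110 = 0.18182.
Overall: 0.44444 × 0.18182 = 0.080808.

0.08081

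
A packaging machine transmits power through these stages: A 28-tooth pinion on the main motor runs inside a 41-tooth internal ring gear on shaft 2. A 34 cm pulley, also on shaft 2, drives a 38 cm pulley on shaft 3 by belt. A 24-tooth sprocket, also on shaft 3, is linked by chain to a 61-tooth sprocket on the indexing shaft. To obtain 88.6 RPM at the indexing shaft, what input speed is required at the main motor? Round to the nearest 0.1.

Overall ratio R = 1.4643 × 1.1176 × 2.5417 = 4.1596.
Required input speed = output speed × R = 88.6 × 4.1596 = 368.54 RPM.

368.5 RPM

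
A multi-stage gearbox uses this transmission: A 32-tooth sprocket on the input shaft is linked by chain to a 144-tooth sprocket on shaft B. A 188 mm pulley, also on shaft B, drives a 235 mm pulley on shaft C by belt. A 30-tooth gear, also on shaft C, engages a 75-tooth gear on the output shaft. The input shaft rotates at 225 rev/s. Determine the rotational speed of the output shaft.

Chain: ratio = 144/32 = 4.5, so shaft B turns at 225 / 4.5 = 50 rev/s.
Belt: ratio = 235/188 = 1.25, so shaft C turns at 50 / 1.25 = 40 rev/s.
Gear mesh: ratio = 75/30 = 2.5, so the output shaft turns at 40 / 2.5 = 16 rev/s.

16 rev/s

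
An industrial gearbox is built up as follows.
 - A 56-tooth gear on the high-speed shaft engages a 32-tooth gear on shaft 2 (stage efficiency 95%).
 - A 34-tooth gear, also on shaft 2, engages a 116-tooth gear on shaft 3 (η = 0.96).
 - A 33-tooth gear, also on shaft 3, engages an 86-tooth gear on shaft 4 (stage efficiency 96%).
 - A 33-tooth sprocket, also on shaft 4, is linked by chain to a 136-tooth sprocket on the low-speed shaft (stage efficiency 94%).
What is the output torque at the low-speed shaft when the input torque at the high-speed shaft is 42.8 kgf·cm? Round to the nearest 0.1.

737.5 kgf·cm

After the gear mesh (32/56): 42.8 × 0.57143 × 0.95 = 23.234 kgf·cm
After the gear mesh (116/34): 23.234 × 3.4118 × 0.96 = 76.099 kgf·cm
After the gear mesh (86/33): 76.099 × 2.6061 × 0.96 = 190.39 kgf·cm
After the chain (136/33): 190.39 × 4.1212 × 0.94 = 737.54 kgf·cm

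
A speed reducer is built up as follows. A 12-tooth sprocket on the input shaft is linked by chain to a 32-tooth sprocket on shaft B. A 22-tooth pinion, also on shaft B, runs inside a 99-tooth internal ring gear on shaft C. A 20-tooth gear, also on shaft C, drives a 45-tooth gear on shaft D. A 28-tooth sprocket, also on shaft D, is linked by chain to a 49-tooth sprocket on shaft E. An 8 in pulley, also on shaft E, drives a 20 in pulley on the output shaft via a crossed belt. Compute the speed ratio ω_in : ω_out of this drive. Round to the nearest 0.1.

118.1

Each stage contributes driven/driver: chain 32/12 = 2.6667, internal gear 99/22 = 4.5, gear mesh 45/20 = 2.25, chain 49/28 = 1.75, belt 20/8 = 2.5.
Overall: 2.6667 × 4.5 × 2.25 × 1.75 × 2.5 = 118.12.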